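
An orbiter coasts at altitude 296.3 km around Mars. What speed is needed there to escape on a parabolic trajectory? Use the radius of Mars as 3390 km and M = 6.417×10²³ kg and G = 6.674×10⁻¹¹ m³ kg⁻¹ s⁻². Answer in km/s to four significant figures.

μ = GM = 6.674×10⁻¹¹ × 6.417×10²³ = 4.283×10¹³ m³/s².
r = 3390 + 296.3 = 3686.3 km = 3.6863×10⁶ m.
Escape speed v_esc = √(2μ/r) = √(2 × 4.283×10¹³ / 3.686×10⁶) = √(2.324×10⁷) = 4820 m/s.
= 4.820 km/s.

v_esc ≈ 4.820 km/s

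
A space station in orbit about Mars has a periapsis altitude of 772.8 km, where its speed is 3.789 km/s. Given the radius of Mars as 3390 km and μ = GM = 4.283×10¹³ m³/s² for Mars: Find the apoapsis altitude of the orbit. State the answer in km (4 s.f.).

r_p = 3390 + 772.8 = 4162.8 km = 4.163×10⁶ m.
Specific energy ε = v²/2 − μ/r = -3.110×10⁶ J/kg, so a = −μ/(2ε) = 6.885×10⁶ m.
The apsides satisfy r_p + r_a = 2a, so the apoapsis radius is 2a − r_p = 9.607×10⁶ m = 9606.7 km.
Apoapsis altitude = 9606.7 − 3390 = 6216.7 km.

apoapsis altitude ≈ 6217 km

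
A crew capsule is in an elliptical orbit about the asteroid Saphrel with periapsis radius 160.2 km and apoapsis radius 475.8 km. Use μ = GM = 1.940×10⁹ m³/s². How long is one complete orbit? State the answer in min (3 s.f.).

Semi-major axis a = (r_p + r_a)/2 = (160.20 + 475.80)/2 = 318.00 km = 3.180×10⁵ m.
By Kepler's third law T = 2π√(a³/μ) = 2π × 4.071×10³ = 2.558×10⁴ s.
= 426.4 min.

T ≈ 426 min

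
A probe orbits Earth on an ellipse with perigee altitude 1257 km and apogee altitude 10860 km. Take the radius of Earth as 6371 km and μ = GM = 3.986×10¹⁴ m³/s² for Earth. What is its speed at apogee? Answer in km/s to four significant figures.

v ≈ 3.768 km/s

r_p = 6371 + 1257 = 7628.0 km = 7.6280×10⁶ m.
r_a = 6371 + 10860 = 17231 km = 1.7231×10⁷ m.
Semi-major axis a = (r_p + r_a)/2 = 12430 km = 1.243×10⁷ m.
Vis-viva: v² = μ(2/r − 1/a) = 3.986×10¹⁴ × (1.161×10⁻⁷ − 8.045×10⁻⁸) = 1.420×10⁷ m²/s².
v = 3768 m/s = 3.768 km/s.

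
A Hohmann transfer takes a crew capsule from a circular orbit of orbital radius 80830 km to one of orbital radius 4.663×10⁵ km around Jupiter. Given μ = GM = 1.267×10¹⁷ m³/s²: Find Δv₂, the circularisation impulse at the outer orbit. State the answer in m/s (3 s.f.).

r₁ = 80830 km = 8.083×10⁷ m.
r₂ = 4.663×10⁵ km = 4.663×10⁸ m.
Transfer ellipse a_t = (r₁ + r₂)/2 = 2.736×10⁸ m.
At r₁: circular v_c1 = √(μ/r₁) = 39590 m/s; transfer-perijove v_p = √[μ(2/r₁ − 1/a_t)] = 51690 m/s.
At r₂: circular v_c2 = √(μ/r₂) = 16480 m/s; transfer-apojove v_a = √[μ(2/r₂ − 1/a_t)] = 8960 m/s.
Δv₂ = v_c2 − v_a = 7524 m/s.

Δv ≈ 7520 m/s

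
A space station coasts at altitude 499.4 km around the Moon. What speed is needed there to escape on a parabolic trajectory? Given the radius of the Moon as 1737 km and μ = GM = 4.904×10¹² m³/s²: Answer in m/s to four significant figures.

v_esc ≈ 2094 m/s

r = 1737 + 499.4 = 2236.4 km = 2.2364×10⁶ m.
Escape speed v_esc = √(2μ/r) = √(2 × 4.904×10¹² / 2.236×10⁶) = √(4.386×10⁶) = 2094 m/s.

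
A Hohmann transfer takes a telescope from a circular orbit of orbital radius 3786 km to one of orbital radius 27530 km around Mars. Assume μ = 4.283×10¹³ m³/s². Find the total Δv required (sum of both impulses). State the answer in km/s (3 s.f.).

r₁ = 3786 km = 3.786×10⁶ m.
r₂ = 27530 km = 2.753×10⁷ m.
Transfer ellipse a_t = (r₁ + r₂)/2 = 1.566×10⁷ m.
At r₁: circular v_c1 = √(μ/r₁) = 3363 m/s; transfer-periapsis v_p = √[μ(2/r₁ − 1/a_t)] = 4460 m/s.
Δv₁ = v_p − v_c1 = 1096 m/s.
At r₂: circular v_c2 = √(μ/r₂) = 1247 m/s; transfer-apoapsis v_a = √[μ(2/r₂ − 1/a_t)] = 613.3 m/s.
Δv₂ = v_c2 − v_a = 634.0 m/s.
Total Δv = Δv₁ + Δv₂ = 1730 m/s = 1.730 km/s.

Δv_total ≈ 1.73 km/s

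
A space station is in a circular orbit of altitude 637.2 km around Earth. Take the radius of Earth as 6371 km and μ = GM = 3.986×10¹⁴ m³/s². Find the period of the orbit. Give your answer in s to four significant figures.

T ≈ 5839 s

r = 6371 + 637.2 = 7008.2 km = 7.0082×10⁶ m.
Kepler's third law: T = 2π√(r³/μ) = 2π√((7.008×10⁶)³ / 3.986×10¹⁴).
r³/μ = 8.635×10⁵ s², so T = 2π × 9.293×10² = 5.839×10³ s.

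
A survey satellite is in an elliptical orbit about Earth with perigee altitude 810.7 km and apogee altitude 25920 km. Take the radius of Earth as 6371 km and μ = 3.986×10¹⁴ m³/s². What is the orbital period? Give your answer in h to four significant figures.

T ≈ 7.665 h

r_p = 6371 + 810.7 = 7181.7 km = 7.1817×10⁶ m.
r_a = 6371 + 25920 = 32291 km = 3.2291×10⁷ m.
Semi-major axis a = (r_p + r_a)/2 = (7181.7 + 32291)/2 = 19736 km = 1.974×10⁷ m.
By Kepler's third law T = 2π√(a³/μ) = 2π × 4.392×10³ = 2.759×10⁴ s.
= 7.665 h.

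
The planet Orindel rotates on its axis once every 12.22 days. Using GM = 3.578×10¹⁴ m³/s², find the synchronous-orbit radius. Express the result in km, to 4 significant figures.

T = 12.22 days = 1.056×10⁶ s.
A synchronous orbit has period T, so by Kepler's third law a = (μT²/4π²)^(1/3).
μT²/4π² = 3.578×10¹⁴ × (1.056×10⁶)² / 39.48 = 1.010×10²⁵ m³.
a = 2.162×10⁸ m = 2.1618×10⁵ km.

r_sync ≈ 2.162×10⁵ km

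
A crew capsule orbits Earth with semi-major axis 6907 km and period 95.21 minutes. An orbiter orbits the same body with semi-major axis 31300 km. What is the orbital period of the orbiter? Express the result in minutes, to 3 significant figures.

T₂ ≈ 918 minutes

Kepler's third law: T² ∝ a³, so T₂ = T₁ (a₂/a₁)^(3/2).
a₂/a₁ = 4.532, (a₂/a₁)^(3/2) = 9.647.
T₂ = 95.21 × 9.647 = 918.5 minutes.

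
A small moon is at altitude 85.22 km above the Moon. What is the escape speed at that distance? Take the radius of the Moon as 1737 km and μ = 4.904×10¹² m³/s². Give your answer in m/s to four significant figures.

r = 1737 + 85.22 = 1822.2 km = 1.8222×10⁶ m.
Escape speed v_esc = √(2μ/r) = √(2 × 4.904×10¹² / 1.822×10⁶) = √(5.382×10⁶) = 2320 m/s.

v_esc ≈ 2320 m/s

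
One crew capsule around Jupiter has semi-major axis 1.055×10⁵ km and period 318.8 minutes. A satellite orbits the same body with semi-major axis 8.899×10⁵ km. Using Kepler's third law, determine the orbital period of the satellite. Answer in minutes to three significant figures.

Kepler's third law: T² ∝ a³, so T₂ = T₁ (a₂/a₁)^(3/2).
a₂/a₁ = 8.435, (a₂/a₁)^(3/2) = 24.50.
T₂ = 318.8 × 24.50 = 7810 minutes.

T₂ ≈ 7810 minutes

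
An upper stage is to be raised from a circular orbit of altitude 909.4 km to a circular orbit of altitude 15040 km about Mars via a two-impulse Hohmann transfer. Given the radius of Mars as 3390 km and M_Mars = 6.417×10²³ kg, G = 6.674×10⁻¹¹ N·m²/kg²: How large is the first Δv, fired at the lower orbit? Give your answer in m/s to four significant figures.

Δv ≈ 863.1 m/s

μ = GM = 6.674×10⁻¹¹ × 6.417×10²³ = 4.283×10¹³ m³/s².
r₁ = 3390 + 909.4 = 4299.4 km = 4.2994×10⁶ m.
r₂ = 3390 + 15040 = 18430 km = 1.8430×10⁷ m.
Transfer ellipse a_t = (r₁ + r₂)/2 = 1.136×10⁷ m.
At r₁: circular v_c1 = √(μ/r₁) = 3156 m/s; transfer-periapsis v_p = √[μ(2/r₁ − 1/a_t)] = 4019 m/s.
Δv₁ = v_p − v_c1 = 863.1 m/s.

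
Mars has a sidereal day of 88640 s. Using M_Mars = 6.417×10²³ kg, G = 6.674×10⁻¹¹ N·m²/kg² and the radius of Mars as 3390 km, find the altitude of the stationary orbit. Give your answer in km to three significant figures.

μ = GM = 6.674×10⁻¹¹ × 6.417×10²³ = 4.283×10¹³ m³/s².
A synchronous orbit has period T, so by Kepler's third law a = (μT²/4π²)^(1/3).
μT²/4π² = 4.283×10¹³ × (8.864×10⁴)² / 39.48 = 8.524×10²¹ m³.
a = 2.043×10⁷ m = 20427 km.
Altitude h = a − R = 20427 − 3390 = 17037 km.

h_sync ≈ 17000 km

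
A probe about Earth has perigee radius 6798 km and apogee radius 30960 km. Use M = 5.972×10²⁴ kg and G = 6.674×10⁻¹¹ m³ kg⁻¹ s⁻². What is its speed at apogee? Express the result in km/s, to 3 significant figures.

v ≈ 2.15 km/s

μ = GM = 6.674×10⁻¹¹ × 5.972×10²⁴ = 3.986×10¹⁴ m³/s².
Semi-major axis a = (r_p + r_a)/2 = 18879 km = 1.888×10⁷ m.
Vis-viva: v² = μ(2/r − 1/a) = 3.986×10¹⁴ × (6.460×10⁻⁸ − 5.297×10⁻⁸) = 4.636×10⁶ m²/s².
v = 2153 m/s = 2.153 km/s.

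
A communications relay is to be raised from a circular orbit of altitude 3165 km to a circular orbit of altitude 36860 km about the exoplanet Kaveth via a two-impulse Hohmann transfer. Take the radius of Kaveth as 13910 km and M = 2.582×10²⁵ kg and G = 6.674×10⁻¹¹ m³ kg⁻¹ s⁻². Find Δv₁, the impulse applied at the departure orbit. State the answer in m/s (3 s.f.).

Δv ≈ 2240 m/s

μ = GM = 6.674×10⁻¹¹ × 2.582×10²⁵ = 1.723×10¹⁵ m³/s².
r₁ = 13910 + 3165 = 17075 km = 1.7075×10⁷ m.
r₂ = 13910 + 36860 = 50770 km = 5.0770×10⁷ m.
Transfer ellipse a_t = (r₁ + r₂)/2 = 3.392×10⁷ m.
At r₁: circular v_c1 = √(μ/r₁) = 10050 m/s; transfer-periapsis v_p = √[μ(2/r₁ − 1/a_t)] = 12290 m/s.
Δv₁ = v_p − v_c1 = 2244 m/s.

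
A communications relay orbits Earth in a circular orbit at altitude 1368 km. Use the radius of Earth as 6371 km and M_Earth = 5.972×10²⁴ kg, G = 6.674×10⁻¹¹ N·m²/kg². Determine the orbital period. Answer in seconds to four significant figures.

T ≈ 6776 seconds

μ = GM = 6.674×10⁻¹¹ × 5.972×10²⁴ = 3.986×10¹⁴ m³/s².
r = 6371 + 1368 = 7739.0 km = 7.7390×10⁶ m.
Kepler's third law: T = 2π√(r³/μ) = 2π√((7.739×10⁶)³ / 3.986×10¹⁴).
r³/μ = 1.163×10⁶ s², so T = 2π × 1.078×10³ = 6.776×10³ s.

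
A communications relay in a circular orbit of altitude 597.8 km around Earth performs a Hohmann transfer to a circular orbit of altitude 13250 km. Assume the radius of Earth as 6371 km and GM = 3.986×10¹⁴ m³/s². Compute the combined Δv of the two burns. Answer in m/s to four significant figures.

r₁ = 6371 + 597.8 = 6968.8 km = 6.9688×10⁶ m.
r₂ = 6371 + 13250 = 19621 km = 1.9621×10⁷ m.
Transfer ellipse a_t = (r₁ + r₂)/2 = 1.329×10⁷ m.
At r₁: circular v_c1 = √(μ/r₁) = 7563 m/s; transfer-perigee v_p = √[μ(2/r₁ − 1/a_t)] = 9188 m/s.
Δv₁ = v_p − v_c1 = 1625 m/s.
At r₂: circular v_c2 = √(μ/r₂) = 4507 m/s; transfer-apogee v_a = √[μ(2/r₂ − 1/a_t)] = 3263 m/s.
Δv₂ = v_c2 − v_a = 1244 m/s.
Total Δv = Δv₁ + Δv₂ = 2869 m/s.

Δv_total ≈ 2869 m/s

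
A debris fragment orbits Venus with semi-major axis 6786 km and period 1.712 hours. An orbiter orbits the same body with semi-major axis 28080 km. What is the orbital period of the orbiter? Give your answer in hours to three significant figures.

Kepler's third law: T² ∝ a³, so T₂ = T₁ (a₂/a₁)^(3/2).
a₂/a₁ = 4.138, (a₂/a₁)^(3/2) = 8.417.
T₂ = 1.712 × 8.417 = 14.41 hours.

T₂ ≈ 14.4 hours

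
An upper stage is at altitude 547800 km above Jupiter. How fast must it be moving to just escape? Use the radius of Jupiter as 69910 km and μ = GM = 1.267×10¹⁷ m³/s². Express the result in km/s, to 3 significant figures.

r = 69910 + 547800 = 617710 km = 6.1771×10⁸ m.
Escape speed v_esc = √(2μ/r) = √(2 × 1.267×10¹⁷ / 6.177×10⁸) = √(4.102×10⁸) = 20250 m/s.
= 20.25 km/s.

v_esc ≈ 20.3 km/s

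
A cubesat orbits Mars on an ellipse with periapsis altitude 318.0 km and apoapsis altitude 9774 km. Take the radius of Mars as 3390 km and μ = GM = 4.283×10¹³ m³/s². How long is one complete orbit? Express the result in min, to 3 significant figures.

T ≈ 392 min

r_p = 3390 + 318.0 = 3708.0 km = 3.7080×10⁶ m.
r_a = 3390 + 9774 = 13164 km = 1.3164×10⁷ m.
Semi-major axis a = (r_p + r_a)/2 = (3708.0 + 13164)/2 = 8436.0 km = 8.436×10⁶ m.
By Kepler's third law T = 2π√(a³/μ) = 2π × 3.744×10³ = 2.352×10⁴ s.
= 392.1 min.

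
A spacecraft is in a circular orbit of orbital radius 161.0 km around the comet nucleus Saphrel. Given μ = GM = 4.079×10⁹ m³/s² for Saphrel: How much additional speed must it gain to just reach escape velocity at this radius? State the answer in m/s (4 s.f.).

Δv ≈ 65.93 m/s

r = 161.0 km = 1.610×10⁵ m.
Circular speed v_c = √(μ/r) = 159.2 m/s.
Escape speed v_esc = √(2μ/r) = √2 × v_c = 225.1 m/s.
Δv = v_esc − v_c = 65.93 m/s.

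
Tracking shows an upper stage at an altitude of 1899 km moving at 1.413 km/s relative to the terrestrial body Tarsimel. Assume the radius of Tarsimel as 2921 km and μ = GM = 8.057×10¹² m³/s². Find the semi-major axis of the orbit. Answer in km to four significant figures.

a ≈ 5983 km

r = 2921 + 1899 = 4820.0 km = 4.820×10⁶ m.
Vis-viva rearranged: 1/a = 2/r − v²/μ = 4.149×10⁻⁷ − 2.478×10⁻⁷ = 1.671×10⁻⁷ m⁻¹.
a = 5.983×10⁶ m = 5983.3 km.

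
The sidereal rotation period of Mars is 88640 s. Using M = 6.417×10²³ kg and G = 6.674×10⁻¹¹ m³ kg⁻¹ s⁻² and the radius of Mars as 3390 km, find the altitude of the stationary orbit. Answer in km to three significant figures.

h_sync ≈ 17000 km

μ = GM = 6.674×10⁻¹¹ × 6.417×10²³ = 4.283×10¹³ m³/s².
A synchronous orbit has period T, so by Kepler's third law a = (μT²/4π²)^(1/3).
μT²/4π² = 4.283×10¹³ × (8.864×10⁴)² / 39.48 = 8.524×10²¹ m³.
a = 2.043×10⁷ m = 20427 km.
Altitude h = a − R = 20427 − 3390 = 17037 km.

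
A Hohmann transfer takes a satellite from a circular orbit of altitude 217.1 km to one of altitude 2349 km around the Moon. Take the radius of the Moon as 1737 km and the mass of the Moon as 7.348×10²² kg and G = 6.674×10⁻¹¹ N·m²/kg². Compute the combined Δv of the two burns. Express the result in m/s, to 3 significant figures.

μ = GM = 6.674×10⁻¹¹ × 7.348×10²² = 4.904×10¹² m³/s².
r₁ = 1737 + 217.1 = 1954.1 km = 1.9541×10⁶ m.
r₂ = 1737 + 2349 = 4086.0 km = 4.0860×10⁶ m.
Transfer ellipse a_t = (r₁ + r₂)/2 = 3.020×10⁶ m.
At r₁: circular v_c1 = √(μ/r₁) = 1584 m/s; transfer-perilune v_p = √[μ(2/r₁ − 1/a_t)] = 1843 m/s.
Δv₁ = v_p − v_c1 = 258.5 m/s.
At r₂: circular v_c2 = √(μ/r₂) = 1096 m/s; transfer-apolune v_a = √[μ(2/r₂ − 1/a_t)] = 881.2 m/s.
Δv₂ = v_c2 − v_a = 214.3 m/s.
Total Δv = Δv₁ + Δv₂ = 472.8 m/s.

Δv_total ≈ 473 m/s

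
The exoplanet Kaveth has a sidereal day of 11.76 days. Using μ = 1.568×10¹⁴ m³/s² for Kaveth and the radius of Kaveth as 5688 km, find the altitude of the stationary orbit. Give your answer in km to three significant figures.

T = 11.76 days = 1.016×10⁶ s.
A synchronous orbit has period T, so by Kepler's third law a = (μT²/4π²)^(1/3).
μT²/4π² = 1.568×10¹⁴ × (1.016×10⁶)² / 39.48 = 4.100×10²⁴ m³.
a = 1.601×10⁸ m = 1.6006×10⁵ km.
Altitude h = a − R = 1.6006×10⁵ − 5688 = 1.5437×10⁵ km.

h_sync ≈ 1.54×10⁵ km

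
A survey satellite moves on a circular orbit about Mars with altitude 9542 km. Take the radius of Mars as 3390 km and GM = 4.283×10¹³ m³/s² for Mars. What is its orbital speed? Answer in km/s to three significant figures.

r = 3390 + 9542 = 12932 km = 1.2932×10⁷ m.
For a circular orbit v = √(μ/r) = √(4.283×10¹³ / 1.293×10⁷) = √(3.312×10⁶) = 1820 m/s.
That is 1.820 km/s.

v ≈ 1.82 km/s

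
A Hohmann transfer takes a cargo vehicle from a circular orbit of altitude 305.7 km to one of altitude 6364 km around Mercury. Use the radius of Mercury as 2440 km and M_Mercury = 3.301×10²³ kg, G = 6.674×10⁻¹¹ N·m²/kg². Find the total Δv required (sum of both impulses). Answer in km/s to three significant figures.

Δv_total ≈ 1.16 km/s

μ = GM = 6.674×10⁻¹¹ × 3.301×10²³ = 2.203×10¹³ m³/s².
r₁ = 2440 + 305.7 = 2745.7 km = 2.7457×10⁶ m.
r₂ = 2440 + 6364 = 8804.0 km = 8.8040×10⁶ m.
Transfer ellipse a_t = (r₁ + r₂)/2 = 5.775×10⁶ m.
At r₁: circular v_c1 = √(μ/r₁) = 2833 m/s; transfer-periherm v_p = √[μ(2/r₁ − 1/a_t)] = 3498 m/s.
Δv₁ = v_p − v_c1 = 664.9 m/s.
At r₂: circular v_c2 = √(μ/r₂) = 1582 m/s; transfer-apoherm v_a = √[μ(2/r₂ − 1/a_t)] = 1091 m/s.
Δv₂ = v_c2 − v_a = 491.1 m/s.
Total Δv = Δv₁ + Δv₂ = 1156 m/s = 1.156 km/s.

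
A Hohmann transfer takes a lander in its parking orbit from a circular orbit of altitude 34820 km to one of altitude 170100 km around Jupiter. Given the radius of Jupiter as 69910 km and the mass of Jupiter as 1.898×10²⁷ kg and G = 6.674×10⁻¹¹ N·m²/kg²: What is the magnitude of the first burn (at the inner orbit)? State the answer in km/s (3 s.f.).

μ = GM = 6.674×10⁻¹¹ × 1.898×10²⁷ = 1.267×10¹⁷ m³/s².
r₁ = 69910 + 34820 = 104730 km = 1.0473×10⁸ m.
r₂ = 69910 + 170100 = 240010 km = 2.4001×10⁸ m.
Transfer ellipse a_t = (r₁ + r₂)/2 = 1.724×10⁸ m.
At r₁: circular v_c1 = √(μ/r₁) = 34780 m/s; transfer-perijove v_p = √[μ(2/r₁ − 1/a_t)] = 41040 m/s.
Δv₁ = v_p − v_c1 = 6260 m/s.
= 6.260 km/s.

Δv ≈ 6.26 km/s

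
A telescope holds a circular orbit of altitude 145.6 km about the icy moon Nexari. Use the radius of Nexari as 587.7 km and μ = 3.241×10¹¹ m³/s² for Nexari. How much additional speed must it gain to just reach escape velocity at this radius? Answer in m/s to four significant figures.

Δv ≈ 275.4 m/s

r = 587.7 + 145.6 = 733.30 km = 7.3330×10⁵ m.
Circular speed v_c = √(μ/r) = 664.8 m/s.
Escape speed v_esc = √(2μ/r) = √2 × v_c = 940.2 m/s.
Δv = v_esc − v_c = 275.4 m/s.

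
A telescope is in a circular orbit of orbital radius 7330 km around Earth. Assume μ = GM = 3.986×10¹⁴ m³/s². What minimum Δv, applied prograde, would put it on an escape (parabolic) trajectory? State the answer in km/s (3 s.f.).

Δv ≈ 3.05 km/s

r = 7330 km = 7.330×10⁶ m.
Circular speed v_c = √(μ/r) = 7374 m/s.
Escape speed v_esc = √(2μ/r) = √2 × v_c = 10430 m/s.
Δv = v_esc − v_c = 3055 m/s = 3.055 km/s.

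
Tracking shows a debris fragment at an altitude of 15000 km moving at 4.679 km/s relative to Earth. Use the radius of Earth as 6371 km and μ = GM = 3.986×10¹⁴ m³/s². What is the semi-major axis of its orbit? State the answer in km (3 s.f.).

r = 6371 + 15000 = 21371 km = 2.137×10⁷ m.
Vis-viva rearranged: 1/a = 2/r − v²/μ = 9.358×10⁻⁸ − 5.492×10⁻⁸ = 3.866×10⁻⁸ m⁻¹.
a = 2.587×10⁷ m = 25867 km.

a ≈ 25900 km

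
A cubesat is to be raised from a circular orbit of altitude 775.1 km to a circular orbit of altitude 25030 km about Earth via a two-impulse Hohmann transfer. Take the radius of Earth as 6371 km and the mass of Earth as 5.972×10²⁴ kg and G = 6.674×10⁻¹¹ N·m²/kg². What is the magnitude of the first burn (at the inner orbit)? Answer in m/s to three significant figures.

μ = GM = 6.674×10⁻¹¹ × 5.972×10²⁴ = 3.986×10¹⁴ m³/s².
r₁ = 6371 + 775.1 = 7146.1 km = 7.1461×10⁶ m.
r₂ = 6371 + 25030 = 31401 km = 3.1401×10⁷ m.
Transfer ellipse a_t = (r₁ + r₂)/2 = 1.927×10⁷ m.
At r₁: circular v_c1 = √(μ/r₁) = 7468 m/s; transfer-perigee v_p = √[μ(2/r₁ − 1/a_t)] = 9533 m/s.
Δv₁ = v_p − v_c1 = 2064 m/s.

Δv ≈ 2060 m/s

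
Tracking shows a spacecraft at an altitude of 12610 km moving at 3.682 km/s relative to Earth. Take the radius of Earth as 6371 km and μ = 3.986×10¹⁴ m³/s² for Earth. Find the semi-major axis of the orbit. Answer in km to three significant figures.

a ≈ 14000 km

r = 6371 + 12610 = 18981 km = 1.898×10⁷ m.
Vis-viva rearranged: 1/a = 2/r − v²/μ = 1.054×10⁻⁷ − 3.401×10⁻⁸ = 7.136×10⁻⁸ m⁻¹.
a = 1.401×10⁷ m = 14014 km.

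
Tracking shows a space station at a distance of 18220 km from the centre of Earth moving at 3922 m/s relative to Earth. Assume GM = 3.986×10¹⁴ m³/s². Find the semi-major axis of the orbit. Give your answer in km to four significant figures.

a ≈ 14050 km

r = 1.822×10⁷ m.
Specific orbital energy ε = v²/2 − μ/r = (3922)²/2 − 3.986×10¹⁴/1.822×10⁷ = -1.419×10⁷ J/kg.
Since ε = −μ/(2a), a = −μ/(2ε) = 1.405×10⁷ m = 14049 km.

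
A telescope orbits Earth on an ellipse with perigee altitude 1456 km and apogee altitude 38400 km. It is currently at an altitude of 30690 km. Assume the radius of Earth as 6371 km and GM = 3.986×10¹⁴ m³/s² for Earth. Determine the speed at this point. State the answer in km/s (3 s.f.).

r_p = 6371 + 1456 = 7827.0 km = 7.8270×10⁶ m.
r_a = 6371 + 38400 = 44771 km = 4.4771×10⁷ m.
r = 6371 + 30690 = 37061 km = 3.706×10⁷ m.
Semi-major axis a = (r_p + r_a)/2 = 26299 km = 2.630×10⁷ m.
Vis-viva: v² = μ(2/r − 1/a) = 3.986×10¹⁴ × (5.397×10⁻⁸ − 3.802×10⁻⁸) = 6.354×10⁶ m²/s².
v = 2521 m/s = 2.521 km/s.

v ≈ 2.52 km/s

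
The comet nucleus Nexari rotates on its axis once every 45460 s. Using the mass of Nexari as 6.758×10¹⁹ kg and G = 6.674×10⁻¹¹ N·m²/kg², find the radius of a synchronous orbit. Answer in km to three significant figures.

μ = GM = 6.674×10⁻¹¹ × 6.758×10¹⁹ = 4.510×10⁹ m³/s².
A synchronous orbit has period T, so by Kepler's third law a = (μT²/4π²)^(1/3).
μT²/4π² = 4.510×10⁹ × (4.546×10⁴)² / 39.48 = 2.361×10¹⁷ m³.
a = 6.181×10⁵ m = 618.07 km.

r_sync ≈ 618 km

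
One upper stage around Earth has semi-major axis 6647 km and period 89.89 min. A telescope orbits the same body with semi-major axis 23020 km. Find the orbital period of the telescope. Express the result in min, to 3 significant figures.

T₂ ≈ 579 min

Kepler's third law: T² ∝ a³, so T₂ = T₁ (a₂/a₁)^(3/2).
a₂/a₁ = 3.463, (a₂/a₁)^(3/2) = 6.445.
T₂ = 89.89 × 6.445 = 579.3 min.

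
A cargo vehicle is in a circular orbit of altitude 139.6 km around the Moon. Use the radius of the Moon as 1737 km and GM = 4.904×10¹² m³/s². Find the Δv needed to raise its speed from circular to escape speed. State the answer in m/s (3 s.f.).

r = 1737 + 139.6 = 1876.6 km = 1.8766×10⁶ m.
Circular speed v_c = √(μ/r) = 1617 m/s.
Escape speed v_esc = √(2μ/r) = √2 × v_c = 2286 m/s.
Δv = v_esc − v_c = 669.6 m/s.

Δv ≈ 670 m/s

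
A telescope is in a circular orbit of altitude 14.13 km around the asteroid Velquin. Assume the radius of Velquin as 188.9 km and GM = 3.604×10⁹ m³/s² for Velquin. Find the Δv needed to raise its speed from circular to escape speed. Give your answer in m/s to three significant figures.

Δv ≈ 55.2 m/s

r = 188.9 + 14.13 = 203.03 km = 2.0303×10⁵ m.
Circular speed v_c = √(μ/r) = 133.2 m/s.
Escape speed v_esc = √(2μ/r) = √2 × v_c = 188.4 m/s.
Δv = v_esc − v_c = 55.19 m/s.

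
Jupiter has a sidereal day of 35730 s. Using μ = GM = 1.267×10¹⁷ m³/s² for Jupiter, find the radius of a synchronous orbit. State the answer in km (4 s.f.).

r_sync ≈ 1.600×10⁵ km

A synchronous orbit has period T, so by Kepler's third law a = (μT²/4π²)^(1/3).
μT²/4π² = 1.267×10¹⁷ × (3.573×10⁴)² / 39.48 = 4.097×10²⁴ m³.
a = 1.600×10⁸ m = 1.6002×10⁵ km.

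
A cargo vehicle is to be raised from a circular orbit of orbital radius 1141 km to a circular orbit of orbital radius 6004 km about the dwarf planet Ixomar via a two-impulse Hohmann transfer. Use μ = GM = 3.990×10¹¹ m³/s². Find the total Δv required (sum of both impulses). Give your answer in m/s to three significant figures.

r₁ = 1141 km = 1.141×10⁶ m.
r₂ = 6004 km = 6.004×10⁶ m.
Transfer ellipse a_t = (r₁ + r₂)/2 = 3.572×10⁶ m.
At r₁: circular v_c1 = √(μ/r₁) = 591.3 m/s; transfer-periapsis v_p = √[μ(2/r₁ − 1/a_t)] = 766.6 m/s.
Δv₁ = v_p − v_c1 = 175.3 m/s.
At r₂: circular v_c2 = √(μ/r₂) = 257.8 m/s; transfer-apoapsis v_a = √[μ(2/r₂ − 1/a_t)] = 145.7 m/s.
Δv₂ = v_c2 − v_a = 112.1 m/s.
Total Δv = Δv₁ + Δv₂ = 287.4 m/s.

Δv_total ≈ 287 m/s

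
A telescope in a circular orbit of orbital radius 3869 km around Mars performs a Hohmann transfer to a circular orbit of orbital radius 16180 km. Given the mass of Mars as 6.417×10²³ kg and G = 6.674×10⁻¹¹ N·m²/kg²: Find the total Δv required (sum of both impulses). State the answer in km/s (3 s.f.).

Δv_total ≈ 1.52 km/s

μ = GM = 6.674×10⁻¹¹ × 6.417×10²³ = 4.283×10¹³ m³/s².
r₁ = 3869 km = 3.869×10⁶ m.
r₂ = 16180 km = 1.618×10⁷ m.
Transfer ellipse a_t = (r₁ + r₂)/2 = 1.002×10⁷ m.
At r₁: circular v_c1 = √(μ/r₁) = 3327 m/s; transfer-periapsis v_p = √[μ(2/r₁ − 1/a_t)] = 4227 m/s.
Δv₁ = v_p − v_c1 = 899.8 m/s.
At r₂: circular v_c2 = √(μ/r₂) = 1627 m/s; transfer-apoapsis v_a = √[μ(2/r₂ − 1/a_t)] = 1011 m/s.
Δv₂ = v_c2 − v_a = 616.2 m/s.
Total Δv = Δv₁ + Δv₂ = 1516 m/s = 1.516 km/s.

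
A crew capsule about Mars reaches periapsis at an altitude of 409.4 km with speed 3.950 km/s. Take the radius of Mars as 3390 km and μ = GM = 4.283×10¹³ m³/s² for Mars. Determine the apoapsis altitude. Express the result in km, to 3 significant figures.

r_p = 3390 + 409.4 = 3799.4 km = 3.799×10⁶ m.
Specific energy ε = v²/2 − μ/r = -3.472×10⁶ J/kg, so a = −μ/(2ε) = 6.169×10⁶ m.
The apsides satisfy r_p + r_a = 2a, so the apoapsis radius is 2a − r_p = 8.538×10⁶ m = 8537.9 km.
Apoapsis altitude = 8537.9 − 3390 = 5147.9 km.

apoapsis altitude ≈ 5150 km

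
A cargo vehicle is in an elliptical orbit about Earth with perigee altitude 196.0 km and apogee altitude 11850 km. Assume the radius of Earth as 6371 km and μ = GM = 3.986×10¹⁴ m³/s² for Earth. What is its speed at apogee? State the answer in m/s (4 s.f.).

r_p = 6371 + 196.0 = 6567.0 km = 6.5670×10⁶ m.
r_a = 6371 + 11850 = 18221 km = 1.8221×10⁷ m.
Semi-major axis a = (r_p + r_a)/2 = 12394 km = 1.239×10⁷ m.
Vis-viva: v² = μ(2/r − 1/a) = 3.986×10¹⁴ × (1.098×10⁻⁷ − 8.068×10⁻⁸) = 1.159×10⁷ m²/s².
v = 3405 m/s.

v ≈ 3405 m/s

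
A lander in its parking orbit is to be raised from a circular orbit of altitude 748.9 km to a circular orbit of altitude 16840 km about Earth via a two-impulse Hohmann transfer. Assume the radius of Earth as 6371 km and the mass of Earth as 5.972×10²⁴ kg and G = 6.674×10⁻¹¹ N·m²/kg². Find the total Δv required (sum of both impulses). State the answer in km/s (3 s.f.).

μ = GM = 6.674×10⁻¹¹ × 5.972×10²⁴ = 3.986×10¹⁴ m³/s².
r₁ = 6371 + 748.9 = 7119.9 km = 7.1199×10⁶ m.
r₂ = 6371 + 16840 = 23211 km = 2.3211×10⁷ m.
Transfer ellipse a_t = (r₁ + r₂)/2 = 1.517×10⁷ m.
At r₁: circular v_c1 = √(μ/r₁) = 7482 m/s; transfer-perigee v_p = √[μ(2/r₁ − 1/a_t)] = 9256 m/s.
Δv₁ = v_p − v_c1 = 1774 m/s.
At r₂: circular v_c2 = √(μ/r₂) = 4144 m/s; transfer-apogee v_a = √[μ(2/r₂ − 1/a_t)] = 2839 m/s.
Δv₂ = v_c2 − v_a = 1305 m/s.
Total Δv = Δv₁ + Δv₂ = 3079 m/s = 3.079 km/s.

Δv_total ≈ 3.08 km/s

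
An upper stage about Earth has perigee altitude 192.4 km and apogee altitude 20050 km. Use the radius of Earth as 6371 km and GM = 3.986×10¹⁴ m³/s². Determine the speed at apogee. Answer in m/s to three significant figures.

r_p = 6371 + 192.4 = 6563.4 km = 6.5634×10⁶ m.
r_a = 6371 + 20050 = 26421 km = 2.6421×10⁷ m.
Semi-major axis a = (r_p + r_a)/2 = 16492 km = 1.649×10⁷ m.
Vis-viva: v² = μ(2/r − 1/a) = 3.986×10¹⁴ × (7.570×10⁻⁸ − 6.063×10⁻⁸) = 6.004×10⁶ m²/s².
v = 2450 m/s.

v ≈ 2450 m/s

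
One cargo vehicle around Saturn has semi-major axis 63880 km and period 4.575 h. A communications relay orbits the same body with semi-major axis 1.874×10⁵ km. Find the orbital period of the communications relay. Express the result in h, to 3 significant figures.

T₂ ≈ 23.0 h

Kepler's third law: T² ∝ a³, so T₂ = T₁ (a₂/a₁)^(3/2).
a₂/a₁ = 2.934, (a₂/a₁)^(3/2) = 5.025.
T₂ = 4.575 × 5.025 = 22.99 h.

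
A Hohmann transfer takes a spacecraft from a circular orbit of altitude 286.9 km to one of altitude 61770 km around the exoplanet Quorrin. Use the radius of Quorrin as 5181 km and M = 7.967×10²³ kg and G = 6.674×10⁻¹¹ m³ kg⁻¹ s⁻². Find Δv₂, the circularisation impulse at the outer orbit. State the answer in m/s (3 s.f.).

Δv ≈ 545 m/s

μ = GM = 6.674×10⁻¹¹ × 7.967×10²³ = 5.317×10¹³ m³/s².
r₁ = 5181 + 286.9 = 5467.9 km = 5.4679×10⁶ m.
r₂ = 5181 + 61770 = 66951 km = 6.6951×10⁷ m.
Transfer ellipse a_t = (r₁ + r₂)/2 = 3.621×10⁷ m.
At r₁: circular v_c1 = √(μ/r₁) = 3118 m/s; transfer-periapsis v_p = √[μ(2/r₁ − 1/a_t)] = 4240 m/s.
At r₂: circular v_c2 = √(μ/r₂) = 891.2 m/s; transfer-apoapsis v_a = √[μ(2/r₂ − 1/a_t)] = 346.3 m/s.
Δv₂ = v_c2 − v_a = 544.9 m/s.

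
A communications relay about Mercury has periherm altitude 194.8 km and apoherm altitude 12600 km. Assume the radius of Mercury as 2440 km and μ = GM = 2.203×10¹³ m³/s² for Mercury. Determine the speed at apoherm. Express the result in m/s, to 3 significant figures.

r_p = 2440 + 194.8 = 2634.8 km = 2.6348×10⁶ m.
r_a = 2440 + 12600 = 15040 km = 1.5040×10⁷ m.
Semi-major axis a = (r_p + r_a)/2 = 8837.4 km = 8.837×10⁶ m.
Vis-viva: v² = μ(2/r − 1/a) = 2.203×10¹³ × (1.330×10⁻⁷ − 1.132×10⁻⁷) = 4.367×10⁵ m²/s².
v = 660.8 m/s.

v ≈ 661 m/s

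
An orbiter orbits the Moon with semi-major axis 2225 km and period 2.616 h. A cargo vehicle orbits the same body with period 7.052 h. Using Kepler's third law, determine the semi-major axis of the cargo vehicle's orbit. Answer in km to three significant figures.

a₂ ≈ 4310 km

Kepler's third law: a³ ∝ T², so a₂ = a₁ (T₂/T₁)^(2/3).
T₂/T₁ = 2.696, (T₂/T₁)^(2/3) = 1.937.
a₂ = 2225 × 1.937 = 4310 km.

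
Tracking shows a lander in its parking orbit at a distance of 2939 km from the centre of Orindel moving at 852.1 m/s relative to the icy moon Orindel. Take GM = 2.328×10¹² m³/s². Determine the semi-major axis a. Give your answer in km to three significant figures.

a ≈ 2710 km

r = 2.939×10⁶ m.
Specific orbital energy ε = v²/2 − μ/r = (852.1)²/2 − 2.328×10¹²/2.939×10⁶ = -4.291×10⁵ J/kg.
Since ε = −μ/(2a), a = −μ/(2ε) = 2.713×10⁶ m = 2712.9 km.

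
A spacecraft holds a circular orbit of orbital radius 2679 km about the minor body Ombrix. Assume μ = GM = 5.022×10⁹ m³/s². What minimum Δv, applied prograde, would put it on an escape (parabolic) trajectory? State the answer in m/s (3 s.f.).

r = 2679 km = 2.679×10⁶ m.
Circular speed v_c = √(μ/r) = 43.30 m/s.
Escape speed v_esc = √(2μ/r) = √2 × v_c = 61.23 m/s.
Δv = v_esc − v_c = 17.93 m/s.

Δv ≈ 17.9 m/s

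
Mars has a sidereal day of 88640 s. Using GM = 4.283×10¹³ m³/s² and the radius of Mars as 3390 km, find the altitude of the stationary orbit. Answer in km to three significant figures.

h_sync ≈ 17000 km

A synchronous orbit has period T, so by Kepler's third law a = (μT²/4π²)^(1/3).
μT²/4π² = 4.283×10¹³ × (8.864×10⁴)² / 39.48 = 8.524×10²¹ m³.
a = 2.043×10⁷ m = 20428 km.
Altitude h = a − R = 20428 − 3390 = 17038 km.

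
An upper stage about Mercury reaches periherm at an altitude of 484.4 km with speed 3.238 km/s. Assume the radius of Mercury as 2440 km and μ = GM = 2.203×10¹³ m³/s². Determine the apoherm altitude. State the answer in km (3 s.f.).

apoherm altitude ≈ 4250 km

r_p = 2440 + 484.4 = 2924.4 km = 2.924×10⁶ m.
Specific energy ε = v²/2 − μ/r = -2.291×10⁶ J/kg, so a = −μ/(2ε) = 4.808×10⁶ m.
The apsides satisfy r_p + r_a = 2a, so the apoherm radius is 2a − r_p = 6.692×10⁶ m = 6692.1 km.
Apoherm altitude = 6692.1 − 2440 = 4252.1 km.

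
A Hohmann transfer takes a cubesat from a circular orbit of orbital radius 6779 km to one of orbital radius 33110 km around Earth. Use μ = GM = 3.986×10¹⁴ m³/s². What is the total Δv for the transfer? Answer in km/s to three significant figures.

r₁ = 6779 km = 6.779×10⁶ m.
r₂ = 33110 km = 3.311×10⁷ m.
Transfer ellipse a_t = (r₁ + r₂)/2 = 1.994×10⁷ m.
At r₁: circular v_c1 = √(μ/r₁) = 7668 m/s; transfer-perigee v_p = √[μ(2/r₁ − 1/a_t)] = 9880 m/s.
Δv₁ = v_p − v_c1 = 2212 m/s.
At r₂: circular v_c2 = √(μ/r₂) = 3470 m/s; transfer-apogee v_a = √[μ(2/r₂ − 1/a_t)] = 2023 m/s.
Δv₂ = v_c2 − v_a = 1447 m/s.
Total Δv = Δv₁ + Δv₂ = 3659 m/s = 3.659 km/s.

Δv_total ≈ 3.66 km/s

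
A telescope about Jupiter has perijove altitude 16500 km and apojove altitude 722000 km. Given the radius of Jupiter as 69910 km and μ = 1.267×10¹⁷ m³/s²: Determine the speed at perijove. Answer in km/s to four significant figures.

r_p = 69910 + 16500 = 86410 km = 8.6410×10⁷ m.
r_a = 69910 + 722000 = 791910 km = 7.9191×10⁸ m.
Semi-major axis a = (r_p + r_a)/2 = 4.3916×10⁵ km = 4.392×10⁸ m.
Vis-viva: v² = μ(2/r − 1/a) = 1.267×10¹⁷ × (2.315×10⁻⁸ − 2.277×10⁻⁹) = 2.644×10⁹ m²/s².
v = 51420 m/s = 51.42 km/s.

v ≈ 51.42 km/s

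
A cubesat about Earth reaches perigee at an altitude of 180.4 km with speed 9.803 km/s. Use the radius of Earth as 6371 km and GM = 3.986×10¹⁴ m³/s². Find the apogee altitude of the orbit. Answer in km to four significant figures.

r_p = 6371 + 180.4 = 6551.4 km = 6.551×10⁶ m.
Specific energy ε = v²/2 − μ/r = -1.279×10⁷ J/kg, so a = −μ/(2ε) = 1.558×10⁷ m.
The apsides satisfy r_p + r_a = 2a, so the apogee radius is 2a − r_p = 2.461×10⁷ m = 24607 km.
Apogee altitude = 24607 − 6371 = 18236 km.

apogee altitude ≈ 18240 km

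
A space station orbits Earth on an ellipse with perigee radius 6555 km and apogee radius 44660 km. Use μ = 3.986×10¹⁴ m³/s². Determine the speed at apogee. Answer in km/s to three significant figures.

Semi-major axis a = (r_p + r_a)/2 = 25608 km = 2.561×10⁷ m.
Vis-viva: v² = μ(2/r − 1/a) = 3.986×10¹⁴ × (4.478×10⁻⁸ − 3.905×10⁻⁸) = 2.285×10⁶ m²/s².
v = 1512 m/s = 1.512 km/s.

v ≈ 1.51 km/s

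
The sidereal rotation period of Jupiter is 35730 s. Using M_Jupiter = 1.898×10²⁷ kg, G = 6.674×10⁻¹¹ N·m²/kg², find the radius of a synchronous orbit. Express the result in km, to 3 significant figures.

μ = GM = 6.674×10⁻¹¹ × 1.898×10²⁷ = 1.267×10¹⁷ m³/s².
A synchronous orbit has period T, so by Kepler's third law a = (μT²/4π²)^(1/3).
μT²/4π² = 1.267×10¹⁷ × (3.573×10⁴)² / 39.48 = 4.096×10²⁴ m³.
a = 1.600×10⁸ m = 1.6000×10⁵ km.

r_sync ≈ 1.60×10⁵ km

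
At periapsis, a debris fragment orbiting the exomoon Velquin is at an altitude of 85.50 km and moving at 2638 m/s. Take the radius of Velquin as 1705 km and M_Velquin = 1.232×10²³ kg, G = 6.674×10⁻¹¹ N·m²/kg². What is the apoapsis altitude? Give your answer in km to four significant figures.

apoapsis altitude ≈ 3894 km

μ = GM = 6.674×10⁻¹¹ × 1.232×10²³ = 8.222×10¹² m³/s².
r_p = 1705 + 85.50 = 1790.5 km = 1.790×10⁶ m.
Specific energy ε = v²/2 − μ/r = -1.113×10⁶ J/kg, so a = −μ/(2ε) = 3.695×10⁶ m.
The apsides satisfy r_p + r_a = 2a, so the apoapsis radius is 2a − r_p = 5.599×10⁶ m = 5599.1 km.
Apoapsis altitude = 5599.1 − 1705 = 3894.1 km.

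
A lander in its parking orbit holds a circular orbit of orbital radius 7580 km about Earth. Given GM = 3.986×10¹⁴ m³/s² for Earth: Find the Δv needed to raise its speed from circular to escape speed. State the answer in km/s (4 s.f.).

Δv ≈ 3.004 km/s

r = 7580 km = 7.580×10⁶ m.
Circular speed v_c = √(μ/r) = 7252 m/s.
Escape speed v_esc = √(2μ/r) = √2 × v_c = 10260 m/s.
Δv = v_esc − v_c = 3004 m/s = 3.004 km/s.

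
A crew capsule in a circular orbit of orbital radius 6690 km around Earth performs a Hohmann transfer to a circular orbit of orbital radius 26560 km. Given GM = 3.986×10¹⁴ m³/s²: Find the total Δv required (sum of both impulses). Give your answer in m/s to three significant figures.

r₁ = 6690 km = 6.690×10⁶ m.
r₂ = 26560 km = 2.656×10⁷ m.
Transfer ellipse a_t = (r₁ + r₂)/2 = 1.662×10⁷ m.
At r₁: circular v_c1 = √(μ/r₁) = 7719 m/s; transfer-perigee v_p = √[μ(2/r₁ − 1/a_t)] = 9756 m/s.
Δv₁ = v_p − v_c1 = 2037 m/s.
At r₂: circular v_c2 = √(μ/r₂) = 3874 m/s; transfer-apogee v_a = √[μ(2/r₂ − 1/a_t)] = 2457 m/s.
Δv₂ = v_c2 − v_a = 1416 m/s.
Total Δv = Δv₁ + Δv₂ = 3454 m/s.

Δv_total ≈ 3450 m/s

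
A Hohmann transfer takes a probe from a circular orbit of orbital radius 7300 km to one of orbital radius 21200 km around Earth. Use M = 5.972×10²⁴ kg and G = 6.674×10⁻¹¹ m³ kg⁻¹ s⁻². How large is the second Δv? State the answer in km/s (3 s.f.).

μ = GM = 6.674×10⁻¹¹ × 5.972×10²⁴ = 3.986×10¹⁴ m³/s².
r₁ = 7300 km = 7.300×10⁶ m.
r₂ = 21200 km = 2.120×10⁷ m.
Transfer ellipse a_t = (r₁ + r₂)/2 = 1.425×10⁷ m.
At r₁: circular v_c1 = √(μ/r₁) = 7389 m/s; transfer-perigee v_p = √[μ(2/r₁ − 1/a_t)] = 9013 m/s.
At r₂: circular v_c2 = √(μ/r₂) = 4336 m/s; transfer-apogee v_a = √[μ(2/r₂ − 1/a_t)] = 3103 m/s.
Δv₂ = v_c2 − v_a = 1233 m/s.
= 1.233 km/s.

Δv ≈ 1.23 km/s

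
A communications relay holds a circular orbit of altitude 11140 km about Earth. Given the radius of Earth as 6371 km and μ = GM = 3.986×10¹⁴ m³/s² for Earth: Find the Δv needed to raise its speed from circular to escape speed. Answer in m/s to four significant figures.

Δv ≈ 1976 m/s

r = 6371 + 11140 = 17511 km = 1.7511×10⁷ m.
Circular speed v_c = √(μ/r) = 4771 m/s.
Escape speed v_esc = √(2μ/r) = √2 × v_c = 6747 m/s.
Δv = v_esc − v_c = 1976 m/s.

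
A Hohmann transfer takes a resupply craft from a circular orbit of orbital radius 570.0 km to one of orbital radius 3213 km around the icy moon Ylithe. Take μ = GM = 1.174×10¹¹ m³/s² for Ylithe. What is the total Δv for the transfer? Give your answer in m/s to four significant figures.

r₁ = 570.0 km = 5.700×10⁵ m.
r₂ = 3213 km = 3.213×10⁶ m.
Transfer ellipse a_t = (r₁ + r₂)/2 = 1.892×10⁶ m.
At r₁: circular v_c1 = √(μ/r₁) = 453.8 m/s; transfer-periapsis v_p = √[μ(2/r₁ − 1/a_t)] = 591.5 m/s.
Δv₁ = v_p − v_c1 = 137.7 m/s.
At r₂: circular v_c2 = √(μ/r₂) = 191.2 m/s; transfer-apoapsis v_a = √[μ(2/r₂ − 1/a_t)] = 104.9 m/s.
Δv₂ = v_c2 − v_a = 86.22 m/s.
Total Δv = Δv₁ + Δv₂ = 223.9 m/s.

Δv_total ≈ 223.9 m/s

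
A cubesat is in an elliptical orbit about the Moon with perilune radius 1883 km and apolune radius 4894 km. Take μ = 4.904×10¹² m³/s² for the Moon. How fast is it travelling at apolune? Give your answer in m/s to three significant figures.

Semi-major axis a = (r_p + r_a)/2 = 3388.5 km = 3.388×10⁶ m.
Vis-viva: v² = μ(2/r − 1/a) = 4.904×10¹² × (4.087×10⁻⁷ − 2.951×10⁻⁷) = 5.568×10⁵ m²/s².
v = 746.2 m/s.

v ≈ 746 m/s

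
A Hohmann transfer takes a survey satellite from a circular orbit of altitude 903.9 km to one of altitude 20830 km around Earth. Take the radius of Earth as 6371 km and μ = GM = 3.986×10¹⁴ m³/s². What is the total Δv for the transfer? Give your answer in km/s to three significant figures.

r₁ = 6371 + 903.9 = 7274.9 km = 7.2749×10⁶ m.
r₂ = 6371 + 20830 = 27201 km = 2.7201×10⁷ m.
Transfer ellipse a_t = (r₁ + r₂)/2 = 1.724×10⁷ m.
At r₁: circular v_c1 = √(μ/r₁) = 7402 m/s; transfer-perigee v_p = √[μ(2/r₁ − 1/a_t)] = 9298 m/s.
Δv₁ = v_p − v_c1 = 1896 m/s.
At r₂: circular v_c2 = √(μ/r₂) = 3828 m/s; transfer-apogee v_a = √[μ(2/r₂ − 1/a_t)] = 2487 m/s.
Δv₂ = v_c2 − v_a = 1341 m/s.
Total Δv = Δv₁ + Δv₂ = 3237 m/s = 3.237 km/s.

Δv_total ≈ 3.24 km/s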